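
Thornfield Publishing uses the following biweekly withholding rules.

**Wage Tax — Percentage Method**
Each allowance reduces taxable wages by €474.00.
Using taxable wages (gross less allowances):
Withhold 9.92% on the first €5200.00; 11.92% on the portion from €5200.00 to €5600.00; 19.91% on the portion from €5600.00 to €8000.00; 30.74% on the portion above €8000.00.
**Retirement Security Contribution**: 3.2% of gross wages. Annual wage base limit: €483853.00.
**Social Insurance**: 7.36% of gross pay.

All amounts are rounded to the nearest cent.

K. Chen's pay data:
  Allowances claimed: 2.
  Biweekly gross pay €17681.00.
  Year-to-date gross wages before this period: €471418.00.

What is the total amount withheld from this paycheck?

Wage Tax: taxable = €17681.00 − 2×€474.00 = €16733.00
  €1041.36 + 30.74% × (€16733.00 − €8000.00) = €1041.36 + 30.74% × €8733.00 = €3725.88
Retirement Security Contribution: cap €483853.00 − YTD €471418.00 = €12435.00 subject; 3.2% × €12435.00 = €397.92
Social Insurance: 7.36% × €17681.00 = €1301.32
Total: €3725.88 + €397.92 + €1301.32 = €5425.12

€5425.12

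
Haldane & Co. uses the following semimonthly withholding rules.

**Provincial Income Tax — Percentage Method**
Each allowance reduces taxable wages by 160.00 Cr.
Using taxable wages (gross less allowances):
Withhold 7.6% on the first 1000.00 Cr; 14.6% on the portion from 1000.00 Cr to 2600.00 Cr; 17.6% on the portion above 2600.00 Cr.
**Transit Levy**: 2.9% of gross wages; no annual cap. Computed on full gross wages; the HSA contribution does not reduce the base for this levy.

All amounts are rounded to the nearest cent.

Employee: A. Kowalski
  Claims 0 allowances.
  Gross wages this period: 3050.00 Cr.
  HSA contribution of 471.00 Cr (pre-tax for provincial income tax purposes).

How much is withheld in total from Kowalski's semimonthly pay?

Provincial Income Tax: taxable = 3050.00 Cr − 471.00 Cr = 2579.00 Cr
  76.00 Cr + 14.6% × (2579.00 Cr − 1000.00 Cr) = 76.00 Cr + 14.6% × 1579.00 Cr = 306.53 Cr
Transit Levy: 2.9% × 3050.00 Cr = 88.45 Cr
Total: 306.53 Cr + 88.45 Cr = 394.98 Cr

394.98 Cr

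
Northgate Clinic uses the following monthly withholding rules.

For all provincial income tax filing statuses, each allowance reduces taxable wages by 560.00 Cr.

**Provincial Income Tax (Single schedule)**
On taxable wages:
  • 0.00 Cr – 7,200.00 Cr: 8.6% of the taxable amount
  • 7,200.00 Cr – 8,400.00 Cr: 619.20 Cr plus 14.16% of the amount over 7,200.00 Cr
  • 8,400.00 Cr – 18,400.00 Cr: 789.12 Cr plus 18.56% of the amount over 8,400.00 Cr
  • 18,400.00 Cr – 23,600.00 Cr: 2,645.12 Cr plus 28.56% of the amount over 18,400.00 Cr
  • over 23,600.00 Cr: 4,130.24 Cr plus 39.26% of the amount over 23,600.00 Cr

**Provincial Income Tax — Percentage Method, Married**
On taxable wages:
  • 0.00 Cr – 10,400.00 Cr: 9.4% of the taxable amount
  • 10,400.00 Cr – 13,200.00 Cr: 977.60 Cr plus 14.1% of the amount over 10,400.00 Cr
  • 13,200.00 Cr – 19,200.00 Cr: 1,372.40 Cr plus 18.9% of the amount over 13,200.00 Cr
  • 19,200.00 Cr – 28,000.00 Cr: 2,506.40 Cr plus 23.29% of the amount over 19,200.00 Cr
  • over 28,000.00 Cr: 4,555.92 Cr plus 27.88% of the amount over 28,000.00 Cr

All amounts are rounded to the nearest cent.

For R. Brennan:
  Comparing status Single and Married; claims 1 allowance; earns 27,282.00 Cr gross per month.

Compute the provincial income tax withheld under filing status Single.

5,355.94 Cr

Provincial Income Tax (Single): taxable = 27,282.00 Cr − 1×560.00 Cr = 26,722.00 Cr
  4,130.24 Cr + 39.26% × (26,722.00 Cr − 23,600.00 Cr) = 4,130.24 Cr + 39.26% × 3,122.00 Cr = 5,355.94 Cr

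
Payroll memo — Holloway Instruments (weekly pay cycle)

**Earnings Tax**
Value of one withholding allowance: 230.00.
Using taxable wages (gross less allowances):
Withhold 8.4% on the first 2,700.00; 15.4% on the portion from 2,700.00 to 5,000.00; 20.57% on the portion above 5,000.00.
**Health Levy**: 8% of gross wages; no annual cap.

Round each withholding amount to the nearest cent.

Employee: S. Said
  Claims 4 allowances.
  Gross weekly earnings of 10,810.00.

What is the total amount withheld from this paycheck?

Earnings Tax: taxable = 10,810.00 − 4×230.00 = 9,890.00
  581.00 + 20.57% × (9,890.00 − 5,000.00) = 581.00 + 20.57% × 4,890.00 = 1,586.87
Health Levy: 8% × 10,810.00 = 864.80
Total: 1,586.87 + 864.80 = 2,451.67

2,451.67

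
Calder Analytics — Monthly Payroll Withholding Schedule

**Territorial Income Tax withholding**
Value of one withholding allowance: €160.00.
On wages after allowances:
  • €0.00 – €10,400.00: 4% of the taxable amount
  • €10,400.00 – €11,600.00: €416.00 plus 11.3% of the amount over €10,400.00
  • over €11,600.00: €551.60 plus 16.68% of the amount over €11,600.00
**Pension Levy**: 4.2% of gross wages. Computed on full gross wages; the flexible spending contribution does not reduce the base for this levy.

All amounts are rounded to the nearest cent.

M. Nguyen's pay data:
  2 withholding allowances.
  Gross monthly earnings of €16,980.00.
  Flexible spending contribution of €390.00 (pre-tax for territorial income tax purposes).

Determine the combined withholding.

Territorial Income Tax: taxable = €16,980.00 − €390.00 − 2×€160.00 = €16,270.00
  €551.60 + 16.68% × (€16,270.00 − €11,600.00) = €551.60 + 16.68% × €4,670.00 = €1,330.56
Pension Levy: 4.2% × €16,980.00 = €713.16
Total: €1,330.56 + €713.16 = €2,043.72

€2,043.72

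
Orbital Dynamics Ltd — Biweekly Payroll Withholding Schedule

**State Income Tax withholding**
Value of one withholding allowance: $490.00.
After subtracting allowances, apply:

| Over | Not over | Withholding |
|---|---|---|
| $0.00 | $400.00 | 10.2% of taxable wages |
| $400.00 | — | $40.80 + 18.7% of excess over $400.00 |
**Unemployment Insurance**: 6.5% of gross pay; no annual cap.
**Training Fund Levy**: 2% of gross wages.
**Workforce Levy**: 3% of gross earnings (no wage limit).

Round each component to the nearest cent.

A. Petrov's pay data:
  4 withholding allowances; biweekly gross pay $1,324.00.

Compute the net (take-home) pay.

State Income Tax: taxable = $1,324.00 − 4×$490.00 = $-636.00
  Taxable ≤ 0 → $0.00
Unemployment Insurance: 6.5% × $1,324.00 = $86.06
Training Fund Levy: 2% × $1,324.00 = $26.48
Workforce Levy: 3% × $1,324.00 = $39.72
Total withheld: $0.00 + $86.06 + $26.48 + $39.72 = $152.26
Net pay: $1,324.00 − $152.26 = $1,171.74

$1,171.74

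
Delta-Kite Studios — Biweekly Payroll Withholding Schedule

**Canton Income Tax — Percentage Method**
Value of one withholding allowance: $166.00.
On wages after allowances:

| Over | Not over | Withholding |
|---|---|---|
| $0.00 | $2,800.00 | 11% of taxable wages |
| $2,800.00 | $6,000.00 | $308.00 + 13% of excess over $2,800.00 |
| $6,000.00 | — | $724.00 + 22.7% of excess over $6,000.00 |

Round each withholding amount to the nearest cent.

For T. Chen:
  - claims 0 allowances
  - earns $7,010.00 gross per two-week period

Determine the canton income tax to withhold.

Canton Income Tax: taxable = $7,010.00
  $724.00 + 22.7% × ($7,010.00 − $6,000.00) = $724.00 + 22.7% × $1,010.00 = $953.27

$953.27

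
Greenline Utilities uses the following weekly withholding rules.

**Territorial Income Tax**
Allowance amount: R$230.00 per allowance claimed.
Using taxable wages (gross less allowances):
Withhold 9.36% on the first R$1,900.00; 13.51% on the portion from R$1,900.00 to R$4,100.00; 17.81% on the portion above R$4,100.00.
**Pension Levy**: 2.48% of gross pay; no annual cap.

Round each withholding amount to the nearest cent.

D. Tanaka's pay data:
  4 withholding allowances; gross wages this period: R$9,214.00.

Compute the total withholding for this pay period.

R$1,450.52

Territorial Income Tax: taxable = R$9,214.00 − 4×R$230.00 = R$8,294.00
  R$475.06 + 17.81% × (R$8,294.00 − R$4,100.00) = R$475.06 + 17.81% × R$4,194.00 = R$1,222.01
Pension Levy: 2.48% × R$9,214.00 = R$228.51
Total: R$1,222.01 + R$228.51 = R$1,450.52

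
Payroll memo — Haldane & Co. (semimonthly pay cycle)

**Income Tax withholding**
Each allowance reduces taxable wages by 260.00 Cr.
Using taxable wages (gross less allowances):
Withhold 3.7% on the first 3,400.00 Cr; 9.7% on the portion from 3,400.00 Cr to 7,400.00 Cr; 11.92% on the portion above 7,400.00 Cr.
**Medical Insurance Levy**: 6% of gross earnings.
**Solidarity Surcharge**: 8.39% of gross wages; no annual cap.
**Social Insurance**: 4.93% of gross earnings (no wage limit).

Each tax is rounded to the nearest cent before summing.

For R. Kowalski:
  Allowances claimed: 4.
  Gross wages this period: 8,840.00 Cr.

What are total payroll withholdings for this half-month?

2,269.37 Cr

Income Tax: taxable = 8,840.00 Cr − 4×260.00 Cr = 7,800.00 Cr
  513.80 Cr + 11.92% × (7,800.00 Cr − 7,400.00 Cr) = 513.80 Cr + 11.92% × 400.00 Cr = 561.48 Cr
Medical Insurance Levy: 6% × 8,840.00 Cr = 530.40 Cr
Solidarity Surcharge: 8.39% × 8,840.00 Cr = 741.68 Cr
Social Insurance: 4.93% × 8,840.00 Cr = 435.81 Cr
Total: 561.48 Cr + 530.40 Cr + 741.68 Cr + 435.81 Cr = 2,269.37 Cr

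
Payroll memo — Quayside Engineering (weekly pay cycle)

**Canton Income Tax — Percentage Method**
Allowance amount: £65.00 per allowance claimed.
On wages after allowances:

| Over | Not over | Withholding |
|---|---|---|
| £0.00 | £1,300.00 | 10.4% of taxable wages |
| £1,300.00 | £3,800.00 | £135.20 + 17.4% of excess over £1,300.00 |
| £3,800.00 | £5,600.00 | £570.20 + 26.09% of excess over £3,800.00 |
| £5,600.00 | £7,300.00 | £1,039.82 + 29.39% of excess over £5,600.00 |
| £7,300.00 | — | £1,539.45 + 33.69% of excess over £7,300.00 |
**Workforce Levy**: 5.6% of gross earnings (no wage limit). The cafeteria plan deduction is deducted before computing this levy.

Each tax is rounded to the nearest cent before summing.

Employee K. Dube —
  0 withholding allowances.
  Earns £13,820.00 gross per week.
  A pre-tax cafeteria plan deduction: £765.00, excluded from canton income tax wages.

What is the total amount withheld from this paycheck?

Canton Income Tax: taxable = £13,820.00 − £765.00 = £13,055.00
  £1,539.45 + 33.69% × (£13,055.00 − £7,300.00) = £1,539.45 + 33.69% × £5,755.00 = £3,478.31
Workforce Levy: 5.6% × £13,055.00 = £731.08
Total: £3,478.31 + £731.08 = £4,209.39

£4,209.39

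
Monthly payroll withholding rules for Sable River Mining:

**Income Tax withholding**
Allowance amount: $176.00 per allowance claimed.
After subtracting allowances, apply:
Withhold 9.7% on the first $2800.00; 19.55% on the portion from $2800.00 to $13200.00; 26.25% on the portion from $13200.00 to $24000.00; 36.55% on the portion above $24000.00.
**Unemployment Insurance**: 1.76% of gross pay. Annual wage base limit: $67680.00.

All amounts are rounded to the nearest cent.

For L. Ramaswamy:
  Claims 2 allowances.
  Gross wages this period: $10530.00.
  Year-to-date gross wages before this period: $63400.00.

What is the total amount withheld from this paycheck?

Income Tax: taxable = $10530.00 − 2×$176.00 = $10178.00
  $271.60 + 19.55% × ($10178.00 − $2800.00) = $271.60 + 19.55% × $7378.00 = $1714.00
Unemployment Insurance: cap $67680.00 − YTD $63400.00 = $4280.00 subject; 1.76% × $4280.00 = $75.33
Total: $1714.00 + $75.33 = $1789.33

$1789.33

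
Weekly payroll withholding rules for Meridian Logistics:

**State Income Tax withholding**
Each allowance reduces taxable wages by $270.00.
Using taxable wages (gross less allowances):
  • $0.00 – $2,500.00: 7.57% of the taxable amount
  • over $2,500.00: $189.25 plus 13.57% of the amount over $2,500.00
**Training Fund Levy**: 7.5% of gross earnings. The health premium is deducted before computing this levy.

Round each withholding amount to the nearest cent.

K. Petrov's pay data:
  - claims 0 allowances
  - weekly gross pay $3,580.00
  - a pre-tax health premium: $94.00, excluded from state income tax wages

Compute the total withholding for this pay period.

$584.50

State Income Tax: taxable = $3,580.00 − $94.00 = $3,486.00
  $189.25 + 13.57% × ($3,486.00 − $2,500.00) = $189.25 + 13.57% × $986.00 = $323.05
Training Fund Levy: 7.5% × $3,486.00 = $261.45
Total: $323.05 + $261.45 = $584.50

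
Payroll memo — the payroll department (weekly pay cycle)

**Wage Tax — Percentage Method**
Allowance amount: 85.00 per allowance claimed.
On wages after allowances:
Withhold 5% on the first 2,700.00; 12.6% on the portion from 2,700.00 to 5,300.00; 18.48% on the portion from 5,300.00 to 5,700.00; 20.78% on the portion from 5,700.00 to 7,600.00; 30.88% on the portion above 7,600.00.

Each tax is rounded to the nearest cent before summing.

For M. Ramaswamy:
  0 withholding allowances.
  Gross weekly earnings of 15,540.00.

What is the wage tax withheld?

Wage Tax: taxable = 15,540.00
  931.34 + 30.88% × (15,540.00 − 7,600.00) = 931.34 + 30.88% × 7,940.00 = 3,383.21

3,383.21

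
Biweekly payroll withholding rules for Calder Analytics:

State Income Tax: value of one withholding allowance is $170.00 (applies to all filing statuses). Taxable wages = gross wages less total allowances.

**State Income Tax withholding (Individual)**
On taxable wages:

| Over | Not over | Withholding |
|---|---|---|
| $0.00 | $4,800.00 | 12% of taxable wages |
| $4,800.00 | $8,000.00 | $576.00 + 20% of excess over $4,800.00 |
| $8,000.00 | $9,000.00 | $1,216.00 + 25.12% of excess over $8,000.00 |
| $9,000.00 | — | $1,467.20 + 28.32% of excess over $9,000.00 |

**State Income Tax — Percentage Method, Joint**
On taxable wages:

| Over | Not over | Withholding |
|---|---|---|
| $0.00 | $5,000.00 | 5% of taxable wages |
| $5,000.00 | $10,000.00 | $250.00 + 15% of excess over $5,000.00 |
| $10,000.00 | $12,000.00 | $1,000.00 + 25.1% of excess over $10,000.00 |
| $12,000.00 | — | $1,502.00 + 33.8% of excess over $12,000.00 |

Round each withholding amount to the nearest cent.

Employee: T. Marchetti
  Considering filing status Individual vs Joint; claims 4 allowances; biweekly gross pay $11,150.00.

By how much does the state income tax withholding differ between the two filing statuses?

$765.53

State Income Tax (Individual): taxable = $11,150.00 − 4×$170.00 = $10,470.00
  $1,467.20 + 28.32% × ($10,470.00 − $9,000.00) = $1,467.20 + 28.32% × $1,470.00 = $1,883.50
State Income Tax (Joint): taxable = $11,150.00 − 4×$170.00 = $10,470.00
  $1,000.00 + 25.1% × ($10,470.00 − $10,000.00) = $1,000.00 + 25.1% × $470.00 = $1,117.97
Difference: |$1,883.50 − $1,117.97| = $765.53 (higher under Individual)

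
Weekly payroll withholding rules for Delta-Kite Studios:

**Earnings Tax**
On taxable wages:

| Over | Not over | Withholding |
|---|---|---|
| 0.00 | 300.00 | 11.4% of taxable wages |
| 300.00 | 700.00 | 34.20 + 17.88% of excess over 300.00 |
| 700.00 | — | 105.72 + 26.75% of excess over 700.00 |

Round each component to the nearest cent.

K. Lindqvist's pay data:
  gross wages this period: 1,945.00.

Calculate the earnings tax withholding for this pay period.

438.76

Earnings Tax: taxable = 1,945.00
  105.72 + 26.75% × (1,945.00 − 700.00) = 105.72 + 26.75% × 1,245.00 = 438.76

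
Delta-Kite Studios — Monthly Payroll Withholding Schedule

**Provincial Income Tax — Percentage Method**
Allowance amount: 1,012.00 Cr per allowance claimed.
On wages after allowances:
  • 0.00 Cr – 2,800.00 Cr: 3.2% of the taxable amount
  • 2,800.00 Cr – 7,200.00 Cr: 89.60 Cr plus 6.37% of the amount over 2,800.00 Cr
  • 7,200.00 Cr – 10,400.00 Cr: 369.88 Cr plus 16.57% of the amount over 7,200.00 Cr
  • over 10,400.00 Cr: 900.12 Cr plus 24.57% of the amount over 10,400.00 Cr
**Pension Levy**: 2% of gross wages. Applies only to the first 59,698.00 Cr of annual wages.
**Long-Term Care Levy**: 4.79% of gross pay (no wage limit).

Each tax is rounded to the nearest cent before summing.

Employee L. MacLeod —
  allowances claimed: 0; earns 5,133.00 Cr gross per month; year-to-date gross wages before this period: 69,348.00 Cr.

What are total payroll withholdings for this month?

Provincial Income Tax: taxable = 5,133.00 Cr
  89.60 Cr + 6.37% × (5,133.00 Cr − 2,800.00 Cr) = 89.60 Cr + 6.37% × 2,333.00 Cr = 238.21 Cr
Pension Levy: YTD 69,348.00 Cr ≥ cap 59,698.00 Cr → 0.00 Cr
Long-Term Care Levy: 4.79% × 5,133.00 Cr = 245.87 Cr
Total: 238.21 Cr + 0.00 Cr + 245.87 Cr = 484.08 Cr

484.08 Cr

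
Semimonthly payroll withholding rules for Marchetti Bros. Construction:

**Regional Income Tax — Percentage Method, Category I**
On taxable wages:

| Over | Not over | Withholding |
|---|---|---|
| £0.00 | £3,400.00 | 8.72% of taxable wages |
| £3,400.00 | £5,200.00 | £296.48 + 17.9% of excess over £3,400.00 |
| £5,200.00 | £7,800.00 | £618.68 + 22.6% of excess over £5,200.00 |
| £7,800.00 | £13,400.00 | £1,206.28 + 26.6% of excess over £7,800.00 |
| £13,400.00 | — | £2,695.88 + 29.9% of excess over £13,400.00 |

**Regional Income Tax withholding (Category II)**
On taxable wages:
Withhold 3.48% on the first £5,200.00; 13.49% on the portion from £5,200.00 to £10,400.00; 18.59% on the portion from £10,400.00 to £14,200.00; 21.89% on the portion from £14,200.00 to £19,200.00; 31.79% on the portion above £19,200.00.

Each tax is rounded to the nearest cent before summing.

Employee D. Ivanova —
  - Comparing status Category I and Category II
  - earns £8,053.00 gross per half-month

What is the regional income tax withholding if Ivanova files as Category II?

Regional Income Tax (Category II): taxable = £8,053.00
  £180.96 + 13.49% × (£8,053.00 − £5,200.00) = £180.96 + 13.49% × £2,853.00 = £565.83

£565.83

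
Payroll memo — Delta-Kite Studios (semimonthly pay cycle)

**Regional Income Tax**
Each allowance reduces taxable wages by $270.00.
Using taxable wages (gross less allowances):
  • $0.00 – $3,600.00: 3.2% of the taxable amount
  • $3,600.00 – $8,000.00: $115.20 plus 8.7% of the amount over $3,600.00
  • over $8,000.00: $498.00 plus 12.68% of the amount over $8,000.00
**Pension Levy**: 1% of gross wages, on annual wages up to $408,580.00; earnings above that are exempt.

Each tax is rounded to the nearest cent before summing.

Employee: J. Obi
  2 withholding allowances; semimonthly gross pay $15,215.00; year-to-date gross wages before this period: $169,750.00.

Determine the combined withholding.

Regional Income Tax: taxable = $15,215.00 − 2×$270.00 = $14,675.00
  $498.00 + 12.68% × ($14,675.00 − $8,000.00) = $498.00 + 12.68% × $6,675.00 = $1,344.39
Pension Levy: 1% × $15,215.00 = $152.15
Total: $1,344.39 + $152.15 = $1,496.54

$1,496.54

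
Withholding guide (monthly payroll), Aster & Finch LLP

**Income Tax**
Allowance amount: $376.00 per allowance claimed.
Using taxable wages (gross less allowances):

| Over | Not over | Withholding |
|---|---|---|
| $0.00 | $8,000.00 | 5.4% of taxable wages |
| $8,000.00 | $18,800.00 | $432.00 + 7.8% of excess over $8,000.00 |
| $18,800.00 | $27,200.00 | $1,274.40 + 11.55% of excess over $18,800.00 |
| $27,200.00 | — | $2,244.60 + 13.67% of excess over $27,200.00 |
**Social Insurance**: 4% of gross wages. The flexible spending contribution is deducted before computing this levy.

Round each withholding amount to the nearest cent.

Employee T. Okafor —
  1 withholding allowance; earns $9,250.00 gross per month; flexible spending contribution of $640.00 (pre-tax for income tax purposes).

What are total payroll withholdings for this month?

$794.65

Income Tax: taxable = $9,250.00 − $640.00 − 1×$376.00 = $8,234.00
  $432.00 + 7.8% × ($8,234.00 − $8,000.00) = $432.00 + 7.8% × $234.00 = $450.25
Social Insurance: 4% × $8,610.00 = $344.40
Total: $450.25 + $344.40 = $794.65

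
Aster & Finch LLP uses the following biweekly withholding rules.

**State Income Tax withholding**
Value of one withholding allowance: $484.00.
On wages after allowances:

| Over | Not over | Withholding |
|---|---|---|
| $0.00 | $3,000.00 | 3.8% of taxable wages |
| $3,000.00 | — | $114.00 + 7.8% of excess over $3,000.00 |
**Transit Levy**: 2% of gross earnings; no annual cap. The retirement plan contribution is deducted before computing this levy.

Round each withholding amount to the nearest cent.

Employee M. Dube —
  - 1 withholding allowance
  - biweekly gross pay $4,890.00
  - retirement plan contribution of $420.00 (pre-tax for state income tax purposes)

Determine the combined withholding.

State Income Tax: taxable = $4,890.00 − $420.00 − 1×$484.00 = $3,986.00
  $114.00 + 7.8% × ($3,986.00 − $3,000.00) = $114.00 + 7.8% × $986.00 = $190.91
Transit Levy: 2% × $4,470.00 = $89.40
Total: $190.91 + $89.40 = $280.31

$280.31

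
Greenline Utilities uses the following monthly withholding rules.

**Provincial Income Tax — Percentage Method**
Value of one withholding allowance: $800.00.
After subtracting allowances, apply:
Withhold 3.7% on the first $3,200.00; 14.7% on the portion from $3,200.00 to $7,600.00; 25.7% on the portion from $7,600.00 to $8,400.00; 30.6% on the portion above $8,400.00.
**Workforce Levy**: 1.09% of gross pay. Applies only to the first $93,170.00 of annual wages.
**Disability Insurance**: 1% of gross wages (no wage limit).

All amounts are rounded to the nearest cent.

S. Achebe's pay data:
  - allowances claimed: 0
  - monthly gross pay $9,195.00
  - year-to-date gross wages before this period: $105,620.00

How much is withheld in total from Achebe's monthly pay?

Provincial Income Tax: taxable = $9,195.00
  $970.80 + 30.6% × ($9,195.00 − $8,400.00) = $970.80 + 30.6% × $795.00 = $1,214.07
Workforce Levy: YTD $105,620.00 ≥ cap $93,170.00 → $0.00
Disability Insurance: 1% × $9,195.00 = $91.95
Total: $1,214.07 + $0.00 + $91.95 = $1,306.02

$1,306.02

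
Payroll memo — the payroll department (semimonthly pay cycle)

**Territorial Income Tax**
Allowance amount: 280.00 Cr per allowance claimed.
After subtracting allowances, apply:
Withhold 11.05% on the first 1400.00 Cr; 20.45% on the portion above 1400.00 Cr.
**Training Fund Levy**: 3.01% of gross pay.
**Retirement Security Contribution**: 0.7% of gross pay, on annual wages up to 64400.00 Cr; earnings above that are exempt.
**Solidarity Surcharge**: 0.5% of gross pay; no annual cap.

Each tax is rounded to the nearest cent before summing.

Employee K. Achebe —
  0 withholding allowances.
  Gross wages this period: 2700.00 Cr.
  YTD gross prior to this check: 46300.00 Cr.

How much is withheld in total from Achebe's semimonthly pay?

Territorial Income Tax: taxable = 2700.00 Cr
  154.70 Cr + 20.45% × (2700.00 Cr − 1400.00 Cr) = 154.70 Cr + 20.45% × 1300.00 Cr = 420.55 Cr
Training Fund Levy: 3.01% × 2700.00 Cr = 81.27 Cr
Retirement Security Contribution: 0.7% × 2700.00 Cr = 18.90 Cr
Solidarity Surcharge: 0.5% × 2700.00 Cr = 13.50 Cr
Total: 420.55 Cr + 81.27 Cr + 18.90 Cr + 13.50 Cr = 534.22 Cr

534.22 Cr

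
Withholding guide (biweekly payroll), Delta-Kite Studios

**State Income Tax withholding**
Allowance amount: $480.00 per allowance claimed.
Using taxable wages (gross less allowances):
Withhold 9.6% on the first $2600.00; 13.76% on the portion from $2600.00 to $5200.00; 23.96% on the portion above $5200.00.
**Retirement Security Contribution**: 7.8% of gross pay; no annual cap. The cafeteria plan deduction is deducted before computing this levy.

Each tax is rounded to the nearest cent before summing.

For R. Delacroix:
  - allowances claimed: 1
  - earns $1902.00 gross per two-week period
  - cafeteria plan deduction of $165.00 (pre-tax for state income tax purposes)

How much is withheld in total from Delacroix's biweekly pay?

State Income Tax: taxable = $1902.00 − $165.00 − 1×$480.00 = $1257.00
  9.6% × $1257.00 = $120.67
Retirement Security Contribution: 7.8% × $1737.00 = $135.49
Total: $120.67 + $135.49 = $256.16

$256.16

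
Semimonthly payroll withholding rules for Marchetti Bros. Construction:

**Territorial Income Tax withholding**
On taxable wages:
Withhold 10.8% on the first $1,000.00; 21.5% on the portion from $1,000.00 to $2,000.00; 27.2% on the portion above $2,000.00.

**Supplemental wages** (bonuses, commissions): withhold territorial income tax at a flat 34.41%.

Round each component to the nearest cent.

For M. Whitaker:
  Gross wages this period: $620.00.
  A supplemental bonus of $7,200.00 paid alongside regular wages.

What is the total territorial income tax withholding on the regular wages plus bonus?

Territorial Income Tax: taxable = $620.00
  10.8% × $620.00 = $66.96
Supplemental (34.41% flat on bonus): 34.41% × $7,200.00 = $2,477.52
Total territorial income tax: $66.96 + $2,477.52 = $2,544.48

$2,544.48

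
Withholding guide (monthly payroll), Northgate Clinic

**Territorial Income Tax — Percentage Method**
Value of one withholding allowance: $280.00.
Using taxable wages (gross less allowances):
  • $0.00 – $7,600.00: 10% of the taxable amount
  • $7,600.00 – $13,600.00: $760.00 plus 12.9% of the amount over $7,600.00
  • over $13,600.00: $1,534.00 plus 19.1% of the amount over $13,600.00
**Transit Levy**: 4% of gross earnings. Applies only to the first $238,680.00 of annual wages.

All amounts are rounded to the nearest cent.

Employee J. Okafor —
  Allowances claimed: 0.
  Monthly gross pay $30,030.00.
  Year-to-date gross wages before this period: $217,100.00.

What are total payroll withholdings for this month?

Territorial Income Tax: taxable = $30,030.00
  $1,534.00 + 19.1% × ($30,030.00 − $13,600.00) = $1,534.00 + 19.1% × $16,430.00 = $4,672.13
Transit Levy: cap $238,680.00 − YTD $217,100.00 = $21,580.00 subject; 4% × $21,580.00 = $863.20
Total: $4,672.13 + $863.20 = $5,535.33

$5,535.33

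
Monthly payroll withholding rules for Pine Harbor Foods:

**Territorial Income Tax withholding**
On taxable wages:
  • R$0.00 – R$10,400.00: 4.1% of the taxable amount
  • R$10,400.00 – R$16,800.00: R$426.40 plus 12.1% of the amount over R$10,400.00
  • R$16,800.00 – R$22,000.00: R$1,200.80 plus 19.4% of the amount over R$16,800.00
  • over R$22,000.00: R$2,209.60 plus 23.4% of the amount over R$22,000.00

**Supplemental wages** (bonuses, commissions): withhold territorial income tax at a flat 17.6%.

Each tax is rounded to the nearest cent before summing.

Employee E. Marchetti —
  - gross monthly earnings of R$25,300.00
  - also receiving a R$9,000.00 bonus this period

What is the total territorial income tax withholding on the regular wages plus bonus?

R$4,565.80

Territorial Income Tax: taxable = R$25,300.00
  R$2,209.60 + 23.4% × (R$25,300.00 − R$22,000.00) = R$2,209.60 + 23.4% × R$3,300.00 = R$2,981.80
Supplemental (17.6% flat on bonus): 17.6% × R$9,000.00 = R$1,584.00
Total territorial income tax: R$2,981.80 + R$1,584.00 = R$4,565.80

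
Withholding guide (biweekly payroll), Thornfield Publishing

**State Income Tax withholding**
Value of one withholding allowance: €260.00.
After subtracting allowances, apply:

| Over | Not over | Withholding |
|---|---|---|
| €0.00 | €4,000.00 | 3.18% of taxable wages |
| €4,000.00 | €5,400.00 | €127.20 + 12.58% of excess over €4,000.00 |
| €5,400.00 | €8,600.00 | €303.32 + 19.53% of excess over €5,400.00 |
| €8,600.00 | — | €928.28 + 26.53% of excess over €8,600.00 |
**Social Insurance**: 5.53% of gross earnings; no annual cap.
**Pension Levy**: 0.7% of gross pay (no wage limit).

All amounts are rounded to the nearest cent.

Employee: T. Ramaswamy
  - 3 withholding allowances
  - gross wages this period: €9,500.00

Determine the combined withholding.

€1,551.97

State Income Tax: taxable = €9,500.00 − 3×€260.00 = €8,720.00
  €928.28 + 26.53% × (€8,720.00 − €8,600.00) = €928.28 + 26.53% × €120.00 = €960.12
Social Insurance: 5.53% × €9,500.00 = €525.35
Pension Levy: 0.7% × €9,500.00 = €66.50
Total: €960.12 + €525.35 + €66.50 = €1,551.97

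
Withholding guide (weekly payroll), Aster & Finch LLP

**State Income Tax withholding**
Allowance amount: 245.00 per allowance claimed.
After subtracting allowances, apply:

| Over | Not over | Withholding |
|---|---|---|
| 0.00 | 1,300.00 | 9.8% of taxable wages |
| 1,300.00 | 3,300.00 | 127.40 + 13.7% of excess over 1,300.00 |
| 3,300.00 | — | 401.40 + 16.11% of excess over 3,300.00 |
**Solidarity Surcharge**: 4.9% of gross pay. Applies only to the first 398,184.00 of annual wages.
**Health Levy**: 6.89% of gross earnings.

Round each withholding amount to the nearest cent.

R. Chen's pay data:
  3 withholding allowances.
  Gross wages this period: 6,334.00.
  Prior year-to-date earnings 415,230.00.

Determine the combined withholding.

1,208.18

State Income Tax: taxable = 6,334.00 − 3×245.00 = 5,599.00
  401.40 + 16.11% × (5,599.00 − 3,300.00) = 401.40 + 16.11% × 2,299.00 = 771.77
Solidarity Surcharge: YTD 415,230.00 ≥ cap 398,184.00 → 0.00
Health Levy: 6.89% × 6,334.00 = 436.41
Total: 771.77 + 0.00 + 436.41 = 1,208.18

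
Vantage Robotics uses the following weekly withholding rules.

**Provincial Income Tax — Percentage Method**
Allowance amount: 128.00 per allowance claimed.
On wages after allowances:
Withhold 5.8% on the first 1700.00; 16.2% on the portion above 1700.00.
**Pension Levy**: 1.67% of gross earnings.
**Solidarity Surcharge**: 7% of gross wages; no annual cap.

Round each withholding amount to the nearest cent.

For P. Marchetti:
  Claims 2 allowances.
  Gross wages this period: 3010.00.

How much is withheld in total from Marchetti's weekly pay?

Provincial Income Tax: taxable = 3010.00 − 2×128.00 = 2754.00
  98.60 + 16.2% × (2754.00 − 1700.00) = 98.60 + 16.2% × 1054.00 = 269.35
Pension Levy: 1.67% × 3010.00 = 50.27
Solidarity Surcharge: 7% × 3010.00 = 210.70
Total: 269.35 + 50.27 + 210.70 = 530.32

530.32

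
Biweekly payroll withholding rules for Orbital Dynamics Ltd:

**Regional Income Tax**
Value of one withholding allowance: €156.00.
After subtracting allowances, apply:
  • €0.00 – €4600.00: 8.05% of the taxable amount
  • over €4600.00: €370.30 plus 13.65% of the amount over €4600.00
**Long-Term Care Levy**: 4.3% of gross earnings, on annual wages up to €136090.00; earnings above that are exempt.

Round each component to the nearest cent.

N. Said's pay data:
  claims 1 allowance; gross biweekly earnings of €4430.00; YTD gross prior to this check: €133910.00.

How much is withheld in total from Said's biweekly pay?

Regional Income Tax: taxable = €4430.00 − 1×€156.00 = €4274.00
  8.05% × €4274.00 = €344.06
Long-Term Care Levy: cap €136090.00 − YTD €133910.00 = €2180.00 subject; 4.3% × €2180.00 = €93.74
Total: €344.06 + €93.74 = €437.80

€437.80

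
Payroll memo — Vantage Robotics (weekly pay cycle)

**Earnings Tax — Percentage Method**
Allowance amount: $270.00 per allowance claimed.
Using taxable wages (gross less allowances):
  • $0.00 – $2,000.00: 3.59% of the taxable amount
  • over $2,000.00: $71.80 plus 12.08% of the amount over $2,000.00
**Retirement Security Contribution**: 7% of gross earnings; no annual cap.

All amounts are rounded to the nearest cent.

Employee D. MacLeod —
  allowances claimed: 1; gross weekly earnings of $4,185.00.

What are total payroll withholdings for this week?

Earnings Tax: taxable = $4,185.00 − 1×$270.00 = $3,915.00
  $71.80 + 12.08% × ($3,915.00 − $2,000.00) = $71.80 + 12.08% × $1,915.00 = $303.13
Retirement Security Contribution: 7% × $4,185.00 = $292.95
Total: $303.13 + $292.95 = $596.08

$596.08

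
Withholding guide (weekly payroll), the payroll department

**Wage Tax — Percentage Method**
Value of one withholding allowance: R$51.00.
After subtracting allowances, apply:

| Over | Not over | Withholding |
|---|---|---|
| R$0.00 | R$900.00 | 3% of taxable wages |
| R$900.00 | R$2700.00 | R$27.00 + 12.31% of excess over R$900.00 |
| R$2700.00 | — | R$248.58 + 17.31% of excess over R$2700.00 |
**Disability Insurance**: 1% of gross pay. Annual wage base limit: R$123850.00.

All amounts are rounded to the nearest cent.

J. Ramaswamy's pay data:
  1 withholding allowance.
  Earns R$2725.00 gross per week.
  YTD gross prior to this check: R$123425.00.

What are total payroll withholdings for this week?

R$249.63

Wage Tax: taxable = R$2725.00 − 1×R$51.00 = R$2674.00
  R$27.00 + 12.31% × (R$2674.00 − R$900.00) = R$27.00 + 12.31% × R$1774.00 = R$245.38
Disability Insurance: cap R$123850.00 − YTD R$123425.00 = R$425.00 subject; 1% × R$425.00 = R$4.25
Total: R$245.38 + R$4.25 = R$249.63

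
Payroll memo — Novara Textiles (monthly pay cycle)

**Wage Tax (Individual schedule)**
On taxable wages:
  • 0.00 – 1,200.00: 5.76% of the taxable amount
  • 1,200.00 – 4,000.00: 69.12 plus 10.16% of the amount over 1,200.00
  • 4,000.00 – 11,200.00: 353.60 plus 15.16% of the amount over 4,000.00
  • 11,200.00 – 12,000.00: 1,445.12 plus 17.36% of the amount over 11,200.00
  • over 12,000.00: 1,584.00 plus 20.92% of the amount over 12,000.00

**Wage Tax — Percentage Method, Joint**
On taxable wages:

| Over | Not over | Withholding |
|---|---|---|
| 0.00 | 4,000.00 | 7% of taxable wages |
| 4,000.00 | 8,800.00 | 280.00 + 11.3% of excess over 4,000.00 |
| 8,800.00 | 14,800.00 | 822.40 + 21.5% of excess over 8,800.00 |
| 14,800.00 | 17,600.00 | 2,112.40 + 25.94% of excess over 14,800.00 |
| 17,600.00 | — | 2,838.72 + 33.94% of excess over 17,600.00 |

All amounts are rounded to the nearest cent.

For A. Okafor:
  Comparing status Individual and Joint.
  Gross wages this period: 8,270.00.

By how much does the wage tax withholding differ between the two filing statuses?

238.42

Wage Tax (Individual): taxable = 8,270.00
  353.60 + 15.16% × (8,270.00 − 4,000.00) = 353.60 + 15.16% × 4,270.00 = 1,000.93
Wage Tax (Joint): taxable = 8,270.00
  280.00 + 11.3% × (8,270.00 − 4,000.00) = 280.00 + 11.3% × 4,270.00 = 762.51
Difference: |1,000.93 − 762.51| = 238.42 (higher under Individual)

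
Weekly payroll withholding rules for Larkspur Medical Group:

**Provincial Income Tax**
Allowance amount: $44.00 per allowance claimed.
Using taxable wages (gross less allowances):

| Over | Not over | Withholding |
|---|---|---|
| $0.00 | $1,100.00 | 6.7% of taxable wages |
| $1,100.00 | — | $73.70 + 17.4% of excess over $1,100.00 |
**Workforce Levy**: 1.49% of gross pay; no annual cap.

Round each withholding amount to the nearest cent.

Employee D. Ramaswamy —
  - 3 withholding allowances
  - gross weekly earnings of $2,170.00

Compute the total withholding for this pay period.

Provincial Income Tax: taxable = $2,170.00 − 3×$44.00 = $2,038.00
  $73.70 + 17.4% × ($2,038.00 − $1,100.00) = $73.70 + 17.4% × $938.00 = $236.91
Workforce Levy: 1.49% × $2,170.00 = $32.33
Total: $236.91 + $32.33 = $269.24

$269.24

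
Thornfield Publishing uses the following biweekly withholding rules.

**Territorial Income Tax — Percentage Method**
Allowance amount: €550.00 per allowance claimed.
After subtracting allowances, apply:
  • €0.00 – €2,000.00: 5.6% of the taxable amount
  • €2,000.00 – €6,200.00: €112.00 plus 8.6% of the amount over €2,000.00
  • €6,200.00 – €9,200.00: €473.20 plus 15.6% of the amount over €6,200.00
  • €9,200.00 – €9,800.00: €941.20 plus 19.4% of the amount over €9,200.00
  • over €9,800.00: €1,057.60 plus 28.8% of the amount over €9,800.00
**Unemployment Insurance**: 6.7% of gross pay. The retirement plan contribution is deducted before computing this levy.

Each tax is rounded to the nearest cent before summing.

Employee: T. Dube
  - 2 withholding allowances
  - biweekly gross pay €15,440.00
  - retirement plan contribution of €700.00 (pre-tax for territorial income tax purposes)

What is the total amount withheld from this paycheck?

€3,151.10

Territorial Income Tax: taxable = €15,440.00 − €700.00 − 2×€550.00 = €13,640.00
  €1,057.60 + 28.8% × (€13,640.00 − €9,800.00) = €1,057.60 + 28.8% × €3,840.00 = €2,163.52
Unemployment Insurance: 6.7% × €14,740.00 = €987.58
Total: €2,163.52 + €987.58 = €3,151.10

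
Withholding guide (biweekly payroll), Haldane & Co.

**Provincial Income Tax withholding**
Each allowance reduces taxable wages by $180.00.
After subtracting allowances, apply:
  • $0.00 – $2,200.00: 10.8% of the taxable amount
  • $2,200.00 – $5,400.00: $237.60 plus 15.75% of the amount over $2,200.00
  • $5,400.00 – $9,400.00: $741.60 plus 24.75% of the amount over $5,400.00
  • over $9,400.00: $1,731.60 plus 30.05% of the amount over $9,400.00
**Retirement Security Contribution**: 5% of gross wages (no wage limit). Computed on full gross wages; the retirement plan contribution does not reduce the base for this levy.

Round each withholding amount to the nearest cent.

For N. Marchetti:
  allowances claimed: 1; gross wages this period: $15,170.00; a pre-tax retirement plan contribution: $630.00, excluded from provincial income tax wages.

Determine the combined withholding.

Provincial Income Tax: taxable = $15,170.00 − $630.00 − 1×$180.00 = $14,360.00
  $1,731.60 + 30.05% × ($14,360.00 − $9,400.00) = $1,731.60 + 30.05% × $4,960.00 = $3,222.08
Retirement Security Contribution: 5% × $15,170.00 = $758.50
Total: $3,222.08 + $758.50 = $3,980.58

$3,980.58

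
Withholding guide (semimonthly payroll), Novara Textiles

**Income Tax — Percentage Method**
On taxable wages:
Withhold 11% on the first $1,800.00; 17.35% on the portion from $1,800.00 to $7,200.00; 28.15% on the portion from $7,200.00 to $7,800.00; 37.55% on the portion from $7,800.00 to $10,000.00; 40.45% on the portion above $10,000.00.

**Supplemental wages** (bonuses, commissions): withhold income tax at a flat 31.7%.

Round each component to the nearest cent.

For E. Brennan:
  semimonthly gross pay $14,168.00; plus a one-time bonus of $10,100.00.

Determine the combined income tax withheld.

$7,017.56

Income Tax: taxable = $14,168.00
  $2,129.90 + 40.45% × ($14,168.00 − $10,000.00) = $2,129.90 + 40.45% × $4,168.00 = $3,815.86
Supplemental (31.7% flat on bonus): 31.7% × $10,100.00 = $3,201.70
Total income tax: $3,815.86 + $3,201.70 = $7,017.56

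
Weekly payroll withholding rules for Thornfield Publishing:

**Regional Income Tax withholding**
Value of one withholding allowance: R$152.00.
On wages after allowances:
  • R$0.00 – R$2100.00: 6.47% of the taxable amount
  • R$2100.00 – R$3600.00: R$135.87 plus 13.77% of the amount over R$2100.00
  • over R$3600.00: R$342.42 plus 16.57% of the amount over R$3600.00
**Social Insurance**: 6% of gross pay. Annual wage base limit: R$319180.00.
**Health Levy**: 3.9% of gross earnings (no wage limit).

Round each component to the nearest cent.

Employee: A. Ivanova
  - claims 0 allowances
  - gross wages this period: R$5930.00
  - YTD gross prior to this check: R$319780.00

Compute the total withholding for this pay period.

R$959.77

Regional Income Tax: taxable = R$5930.00
  R$342.42 + 16.57% × (R$5930.00 − R$3600.00) = R$342.42 + 16.57% × R$2330.00 = R$728.50
Social Insurance: YTD R$319780.00 ≥ cap R$319180.00 → R$0.00
Health Levy: 3.9% × R$5930.00 = R$231.27
Total: R$728.50 + R$0.00 + R$231.27 = R$959.77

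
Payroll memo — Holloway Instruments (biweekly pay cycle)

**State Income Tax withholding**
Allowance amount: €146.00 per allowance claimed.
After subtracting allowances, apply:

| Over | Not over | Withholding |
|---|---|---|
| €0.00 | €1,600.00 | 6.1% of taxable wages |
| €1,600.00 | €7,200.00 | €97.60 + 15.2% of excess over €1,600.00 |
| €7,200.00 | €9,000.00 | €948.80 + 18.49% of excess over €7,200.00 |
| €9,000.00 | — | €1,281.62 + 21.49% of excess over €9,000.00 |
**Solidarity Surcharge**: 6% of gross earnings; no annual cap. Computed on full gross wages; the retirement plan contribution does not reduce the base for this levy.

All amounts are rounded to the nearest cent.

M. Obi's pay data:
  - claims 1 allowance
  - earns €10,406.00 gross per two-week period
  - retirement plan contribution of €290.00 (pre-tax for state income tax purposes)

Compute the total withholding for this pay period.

State Income Tax: taxable = €10,406.00 − €290.00 − 1×€146.00 = €9,970.00
  €1,281.62 + 21.49% × (€9,970.00 − €9,000.00) = €1,281.62 + 21.49% × €970.00 = €1,490.07
Solidarity Surcharge: 6% × €10,406.00 = €624.36
Total: €1,490.07 + €624.36 = €2,114.43

€2,114.43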